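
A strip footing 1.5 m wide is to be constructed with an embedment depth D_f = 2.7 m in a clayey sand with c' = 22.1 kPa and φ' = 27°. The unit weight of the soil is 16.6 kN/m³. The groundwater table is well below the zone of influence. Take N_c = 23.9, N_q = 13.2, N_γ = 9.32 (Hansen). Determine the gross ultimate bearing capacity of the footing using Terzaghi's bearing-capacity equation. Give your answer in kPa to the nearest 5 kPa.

q_ult ≈ 1235 kPa

Overburden at base level: q = 16.6 × 2.7 = 44.82 kPa.
Cohesion term c·N_c = 22.1 × 23.9 = 528.19 kPa; surcharge term q·N_q = 44.82 × 13.2 = 591.62 kPa; self-weight term 0.5·γ·B·N_γ = 0.5 × 16.6 × 1.5 × 9.32 = 116.03 kPa.
q_ult = 528.19 + 591.62 + 116.03 = 1235.8 kPa.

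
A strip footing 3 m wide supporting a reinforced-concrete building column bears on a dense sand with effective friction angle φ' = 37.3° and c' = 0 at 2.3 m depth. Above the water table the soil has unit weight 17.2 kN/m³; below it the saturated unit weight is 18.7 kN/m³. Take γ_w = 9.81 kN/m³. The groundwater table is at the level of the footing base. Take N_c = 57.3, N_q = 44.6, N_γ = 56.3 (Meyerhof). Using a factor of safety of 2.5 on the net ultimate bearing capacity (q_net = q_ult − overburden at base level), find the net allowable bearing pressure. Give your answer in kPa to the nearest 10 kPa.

q_all(net) ≈ 990 kPa

Effective surcharge at the founding depth q = γ·D_f = 17.2 × 2.3 = 39.56 kPa.
The water table coincides with the base, so in the self-weight term γ → γ' = 8.89 kN/m³.
q_ult = q·N_q + 0.5·γ·B·N_γ
     = 39.56 × 44.6 + 0.5 × 8.89 × 3 × 56.3
     = 1764.4 + 750.76 = 2515.1 kPa.
q_net = 2515.1 − 39.56 = 2475.6 kPa.
q_all(net) = 2475.6 / 2.5 = 990.23 kPa.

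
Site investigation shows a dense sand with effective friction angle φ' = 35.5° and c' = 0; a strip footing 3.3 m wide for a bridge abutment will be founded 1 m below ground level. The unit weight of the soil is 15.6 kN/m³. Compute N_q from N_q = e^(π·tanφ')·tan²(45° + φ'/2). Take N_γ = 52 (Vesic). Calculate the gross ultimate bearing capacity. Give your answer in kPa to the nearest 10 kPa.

q_ult ≈ 1890 kPa

tan35.5° = 0.7133, so N_q = e^(π×0.7133)·tan²(62.75°) = 9.402 × 3.77 = 35.44.
q = γ·D_f = 15.6 × 1 = 15.6 kPa.
q·N_q = 15.6 × 35.443 = 552.91 kPa
0.5·γ·B·N_γ = 0.5 × 15.6 × 3.3 × 52 = 1338.5 kPa
q_ult = 552.91 + 1338.5 = 1891.4 kPa.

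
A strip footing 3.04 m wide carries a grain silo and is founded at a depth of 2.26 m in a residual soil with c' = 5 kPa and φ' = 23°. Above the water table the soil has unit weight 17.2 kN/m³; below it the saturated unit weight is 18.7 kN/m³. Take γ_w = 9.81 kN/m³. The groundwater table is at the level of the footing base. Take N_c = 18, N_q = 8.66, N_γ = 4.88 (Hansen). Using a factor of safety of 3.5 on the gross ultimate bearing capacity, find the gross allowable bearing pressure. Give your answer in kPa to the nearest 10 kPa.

q = γ·D_f = 17.2 × 2.26 = 38.872 kPa.
For the ½γBN_γ term take γ' = 18.7 − 9.81 = 8.89 kN/m³ (soil below base is submerged).
c·N_c = 5 × 18 = 90 kPa
q·N_q = 38.872 × 8.66 = 336.63 kPa
0.5·γ·B·N_γ = 0.5 × 8.89 × 3.04 × 4.88 = 65.942 kPa
q_ult = 90 + 336.63 + 65.942 = 492.57 kPa.
q_all = 492.57 / 3.5 = 140.74 kPa.

q_all ≈ 140 kPa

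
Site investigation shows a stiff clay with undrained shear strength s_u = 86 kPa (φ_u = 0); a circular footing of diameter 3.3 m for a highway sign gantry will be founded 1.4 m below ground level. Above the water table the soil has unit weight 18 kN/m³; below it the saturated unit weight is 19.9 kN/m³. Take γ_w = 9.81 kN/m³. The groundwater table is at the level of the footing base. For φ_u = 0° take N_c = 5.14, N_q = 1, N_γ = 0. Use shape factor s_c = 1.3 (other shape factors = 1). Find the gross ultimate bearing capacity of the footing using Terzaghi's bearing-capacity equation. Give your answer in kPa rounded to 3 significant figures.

q = γ·D_f = 18 × 1.4 = 25.2 kPa.
c·N_c·s_c = 86 × 5.14 × 1.3 = 574.65 kPa
q·N_q = 25.2 × 1 = 25.2 kPa
q_ult = 574.65 + 25.2 = 599.85 kPa.

q_ult ≈ 600 kPa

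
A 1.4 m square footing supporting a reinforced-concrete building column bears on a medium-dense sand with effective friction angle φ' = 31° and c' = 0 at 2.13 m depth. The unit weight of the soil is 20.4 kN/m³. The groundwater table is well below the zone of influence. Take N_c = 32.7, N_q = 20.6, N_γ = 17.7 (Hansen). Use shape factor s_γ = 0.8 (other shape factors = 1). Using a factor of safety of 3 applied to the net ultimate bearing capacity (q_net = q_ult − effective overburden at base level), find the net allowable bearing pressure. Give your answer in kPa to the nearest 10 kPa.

Overburden at base level: q = 20.4 × 2.13 = 43.452 kPa.
Surcharge term q·N_q = 43.452 × 20.6 = 895.11 kPa; self-weight term 0.5·γ·B·N_γ·s_γ = 0.5 × 20.4 × 1.4 × 17.7 × 0.8 = 202.2 kPa.
q_ult = 895.11 + 202.2 = 1097.3 kPa.
Net ultimate: q_net = 1097.3 − 43.452 = 1053.9 kPa.
q_all(net) = 1053.9 / 3 = 351.29 kPa.

q_all(net) ≈ 350 kPa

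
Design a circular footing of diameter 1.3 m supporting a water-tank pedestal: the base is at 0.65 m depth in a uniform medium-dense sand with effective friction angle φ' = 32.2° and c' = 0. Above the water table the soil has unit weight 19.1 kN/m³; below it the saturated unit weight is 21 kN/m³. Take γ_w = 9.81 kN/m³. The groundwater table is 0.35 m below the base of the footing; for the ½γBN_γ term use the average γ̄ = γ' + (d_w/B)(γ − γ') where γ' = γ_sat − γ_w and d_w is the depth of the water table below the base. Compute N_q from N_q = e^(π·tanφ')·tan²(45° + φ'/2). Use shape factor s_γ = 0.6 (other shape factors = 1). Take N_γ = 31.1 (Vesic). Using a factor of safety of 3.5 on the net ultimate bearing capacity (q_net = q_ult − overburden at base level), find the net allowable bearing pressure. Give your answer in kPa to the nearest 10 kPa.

N_q = e^(π·tan32.2°)·tan²(61.1°) = 23.73.
Effective surcharge at the founding depth q = γ·D_f = 19.1 × 0.65 = 12.415 kPa.
With d_w = 0.35 m < B, γ̄ = 11.19 + (0.35/1.3) × (19.1 − 11.19) = 13.32 kN/m³.
q_ult = q·N_q + 0.5·γ·B·N_γ·s_γ
     = 12.415 × 23.728 + 0.5 × 13.32 × 1.3 × 31.1 × 0.6
     = 294.59 + 161.55 = 456.14 kPa.
q_net = 456.14 − 12.415 = 443.73 kPa.
q_all(net) = 443.73 / 3.5 = 126.78 kPa.

q_all(net) ≈ 130 kPa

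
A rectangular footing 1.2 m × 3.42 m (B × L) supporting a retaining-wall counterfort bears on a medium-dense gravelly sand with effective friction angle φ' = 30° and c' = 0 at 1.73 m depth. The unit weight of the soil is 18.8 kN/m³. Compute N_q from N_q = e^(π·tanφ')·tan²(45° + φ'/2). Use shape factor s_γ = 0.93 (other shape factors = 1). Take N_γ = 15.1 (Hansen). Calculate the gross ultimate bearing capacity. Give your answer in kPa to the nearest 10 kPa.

tan30° = 0.5774, so N_q = e^(π×0.5774)·tan²(60°) = 6.134 × 3.0 = 18.4.
q = γ·D_f = 18.8 × 1.73 = 32.524 kPa.
q·N_q = 32.524 × 18.401 = 598.48 kPa
0.5·γ·B·N_γ·s_γ = 0.5 × 18.8 × 1.2 × 15.1 × 0.93 = 158.41 kPa
q_ult = 598.48 + 158.41 = 756.88 kPa.

q_ult ≈ 760 kPa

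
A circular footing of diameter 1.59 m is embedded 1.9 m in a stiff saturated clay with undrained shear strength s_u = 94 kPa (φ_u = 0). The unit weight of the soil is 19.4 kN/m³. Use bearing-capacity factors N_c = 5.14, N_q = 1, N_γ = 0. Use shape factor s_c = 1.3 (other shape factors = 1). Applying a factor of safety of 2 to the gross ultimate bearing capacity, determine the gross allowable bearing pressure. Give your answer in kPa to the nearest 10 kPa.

q_all ≈ 330 kPa

Overburden at base level: q = 19.4 × 1.9 = 36.86 kPa.
Cohesion term c·N_c·s_c = 94 × 5.14 × 1.3 = 628.11 kPa; surcharge term q·N_q = 36.86 × 1 = 36.86 kPa.
q_ult = 628.11 + 36.86 = 664.97 kPa.
q_all = q_ult / FS = 664.97 / 2 = 332.48 kPa.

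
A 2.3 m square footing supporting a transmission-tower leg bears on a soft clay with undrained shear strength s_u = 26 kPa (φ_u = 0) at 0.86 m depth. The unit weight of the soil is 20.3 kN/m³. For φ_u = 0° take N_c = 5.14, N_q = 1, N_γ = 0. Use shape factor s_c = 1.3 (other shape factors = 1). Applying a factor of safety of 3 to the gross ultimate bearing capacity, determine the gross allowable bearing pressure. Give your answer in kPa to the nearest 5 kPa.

q = γ·D_f = 20.3 × 0.86 = 17.458 kPa.
c·N_c·s_c = 26 × 5.14 × 1.3 = 173.73 kPa
q·N_q = 17.458 × 1 = 17.458 kPa
q_ult = 173.73 + 17.458 = 191.19 kPa.
q_all = q_ult / FS = 191.19 / 3 = 63.73 kPa.

q_all ≈ 65 kPa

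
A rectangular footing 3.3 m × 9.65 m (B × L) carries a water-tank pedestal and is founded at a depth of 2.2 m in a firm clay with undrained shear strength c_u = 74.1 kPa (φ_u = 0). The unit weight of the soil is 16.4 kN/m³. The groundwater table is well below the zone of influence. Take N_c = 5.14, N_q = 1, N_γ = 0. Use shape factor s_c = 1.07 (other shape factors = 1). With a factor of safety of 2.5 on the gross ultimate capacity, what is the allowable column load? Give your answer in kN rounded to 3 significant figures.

Effective surcharge at the founding depth q = γ·D_f = 16.4 × 2.2 = 36.08 kPa.
q_ult = c·N_c·s_c + q·N_q
     = 74.1 × 5.14 × 1.07 + 36.08 × 1
     = 407.54 + 36.08 = 443.62 kPa.
Gross allowable pressure q_all = 443.62 / 2.5 = 177.45 kPa.
Footing area = 31.845 m², so allowable column load = 177.45 × 31.845 = 5650.8 kN.

P_all ≈ 5650 kN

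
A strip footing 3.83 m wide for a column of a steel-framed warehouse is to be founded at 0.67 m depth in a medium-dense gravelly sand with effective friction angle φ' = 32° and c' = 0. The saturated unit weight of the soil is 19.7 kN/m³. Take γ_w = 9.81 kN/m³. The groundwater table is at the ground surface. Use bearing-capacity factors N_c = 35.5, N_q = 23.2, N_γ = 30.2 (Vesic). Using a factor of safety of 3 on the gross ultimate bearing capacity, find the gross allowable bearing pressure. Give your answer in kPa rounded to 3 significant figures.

γ' = 19.7 − 9.81 = 9.89 kN/m³ (submerged throughout). q = 9.89 × 0.67 = 6.6263 kPa; the same γ' applies in the ½γBN_γ term.
q·N_q = 6.6263 × 23.2 = 153.73 kPa
0.5·γ·B·N_γ = 0.5 × 9.89 × 3.83 × 30.2 = 571.97 kPa
q_ult = 153.73 + 571.97 = 725.7 kPa.
q_all = 725.7 / 3 = 241.9 kPa.

q_all ≈ 242 kPa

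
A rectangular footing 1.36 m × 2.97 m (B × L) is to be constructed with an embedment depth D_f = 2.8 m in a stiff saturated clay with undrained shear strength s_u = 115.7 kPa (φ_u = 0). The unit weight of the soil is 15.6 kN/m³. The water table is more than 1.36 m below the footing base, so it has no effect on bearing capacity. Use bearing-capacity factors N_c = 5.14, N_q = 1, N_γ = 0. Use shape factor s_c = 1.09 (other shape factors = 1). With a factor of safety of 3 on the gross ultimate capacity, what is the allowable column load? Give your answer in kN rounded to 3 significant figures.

P_all ≈ 932 kN

q = γ·D_f = 15.6 × 2.8 = 43.68 kPa.
c·N_c·s_c = 115.7 × 5.14 × 1.09 = 648.22 kPa
q·N_q = 43.68 × 1 = 43.68 kPa
q_ult = 648.22 + 43.68 = 691.9 kPa.
Gross allowable pressure q_all = 691.9 / 3 = 230.63 kPa.
Footing area = 4.0392 m², so allowable column load = 230.63 × 4.0392 = 931.58 kN.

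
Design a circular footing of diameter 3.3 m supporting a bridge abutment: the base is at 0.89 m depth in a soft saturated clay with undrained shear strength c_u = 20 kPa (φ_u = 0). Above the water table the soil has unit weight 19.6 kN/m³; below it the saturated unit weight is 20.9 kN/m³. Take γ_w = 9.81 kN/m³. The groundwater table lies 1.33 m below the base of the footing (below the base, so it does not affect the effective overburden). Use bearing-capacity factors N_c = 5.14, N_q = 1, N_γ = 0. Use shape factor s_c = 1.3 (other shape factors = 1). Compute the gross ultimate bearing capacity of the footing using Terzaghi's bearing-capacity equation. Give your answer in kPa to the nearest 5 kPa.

Overburden at base level: q = 19.6 × 0.89 = 17.444 kPa.
Cohesion term c·N_c·s_c = 20 × 5.14 × 1.3 = 133.64 kPa; surcharge term q·N_q = 17.444 × 1 = 17.444 kPa.
q_ult = 133.64 + 17.444 = 151.08 kPa.

q_ult ≈ 150 kPa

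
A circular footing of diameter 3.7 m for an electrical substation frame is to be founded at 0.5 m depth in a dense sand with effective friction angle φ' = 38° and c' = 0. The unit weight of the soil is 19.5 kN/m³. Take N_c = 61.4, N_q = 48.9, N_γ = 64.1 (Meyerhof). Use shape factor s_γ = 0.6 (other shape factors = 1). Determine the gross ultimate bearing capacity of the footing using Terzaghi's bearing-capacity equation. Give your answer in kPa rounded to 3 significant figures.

q_ult ≈ 1860 kPa

Effective surcharge at the founding depth q = γ·D_f = 19.5 × 0.5 = 9.75 kPa.
q_ult = q·N_q + 0.5·γ·B·N_γ·s_γ
     = 9.75 × 48.9 + 0.5 × 19.5 × 3.7 × 64.1 × 0.6
     = 476.77 + 1387.4 = 1864.2 kPa.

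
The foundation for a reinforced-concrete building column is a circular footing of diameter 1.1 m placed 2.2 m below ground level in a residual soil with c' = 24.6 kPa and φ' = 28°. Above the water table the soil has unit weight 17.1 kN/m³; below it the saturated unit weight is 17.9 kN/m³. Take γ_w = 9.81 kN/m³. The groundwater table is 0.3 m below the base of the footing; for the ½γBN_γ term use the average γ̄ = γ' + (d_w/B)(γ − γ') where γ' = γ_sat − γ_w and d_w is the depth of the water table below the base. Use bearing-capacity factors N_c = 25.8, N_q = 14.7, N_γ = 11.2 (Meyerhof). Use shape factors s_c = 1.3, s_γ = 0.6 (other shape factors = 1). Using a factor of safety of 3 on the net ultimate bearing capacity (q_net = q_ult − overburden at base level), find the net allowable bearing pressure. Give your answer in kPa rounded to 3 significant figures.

q = γ·D_f = 17.1 × 2.2 = 37.62 kPa.
γ' = 8.09 kN/m³; averaging over the depth B below the base, γ̄ = γ' + (d_w/B)(γ − γ') = 10.547 kN/m³.
c·N_c·s_c = 24.6 × 25.8 × 1.3 = 825.08 kPa
q·N_q = 37.62 × 14.7 = 553.01 kPa
0.5·γ·B·N_γ·s_γ = 0.5 × 10.547 × 1.1 × 11.2 × 0.6 = 38.983 kPa
q_ult = 825.08 + 553.01 + 38.983 = 1417.1 kPa.
q_net = 1417.1 − 37.62 = 1379.5 kPa.
q_all(net) = 1379.5 / 3 = 459.82 kPa.

q_all(net) ≈ 460 kPa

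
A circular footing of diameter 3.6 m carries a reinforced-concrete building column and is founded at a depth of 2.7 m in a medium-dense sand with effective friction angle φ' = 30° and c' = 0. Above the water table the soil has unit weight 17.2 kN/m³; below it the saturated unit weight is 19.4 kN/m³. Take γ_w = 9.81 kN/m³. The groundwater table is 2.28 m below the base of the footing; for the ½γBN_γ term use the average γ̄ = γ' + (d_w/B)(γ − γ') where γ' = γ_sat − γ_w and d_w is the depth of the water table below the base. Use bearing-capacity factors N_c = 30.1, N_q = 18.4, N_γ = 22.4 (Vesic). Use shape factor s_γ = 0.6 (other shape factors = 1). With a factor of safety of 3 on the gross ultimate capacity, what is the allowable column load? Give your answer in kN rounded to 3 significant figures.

q = γ·D_f = 17.2 × 2.7 = 46.44 kPa.
γ' = 9.59 kN/m³; averaging over the depth B below the base, γ̄ = γ' + (d_w/B)(γ − γ') = 14.41 kN/m³.
q·N_q = 46.44 × 18.4 = 854.5 kPa
0.5·γ·B·N_γ·s_γ = 0.5 × 14.41 × 3.6 × 22.4 × 0.6 = 348.6 kPa
q_ult = 854.5 + 348.6 = 1203.1 kPa.
Gross allowable pressure q_all = 1203.1 / 3 = 401.03 kPa.
Footing area = 10.1788 m², so allowable column load = 401.03 × 10.1788 = 4082 kN.

P_all ≈ 4080 kN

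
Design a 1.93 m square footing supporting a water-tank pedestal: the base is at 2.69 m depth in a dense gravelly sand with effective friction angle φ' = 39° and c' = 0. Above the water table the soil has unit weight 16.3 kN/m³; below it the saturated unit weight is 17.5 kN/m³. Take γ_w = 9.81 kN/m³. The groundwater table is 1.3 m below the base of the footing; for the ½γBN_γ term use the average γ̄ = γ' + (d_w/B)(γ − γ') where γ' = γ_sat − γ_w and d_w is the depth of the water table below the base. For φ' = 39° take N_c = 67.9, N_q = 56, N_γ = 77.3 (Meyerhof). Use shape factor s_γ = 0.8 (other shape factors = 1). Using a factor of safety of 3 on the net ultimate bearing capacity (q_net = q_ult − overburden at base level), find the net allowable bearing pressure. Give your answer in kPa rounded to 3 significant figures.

Effective surcharge at the founding depth q = γ·D_f = 16.3 × 2.69 = 43.847 kPa.
With d_w = 1.3 m < B, γ̄ = 7.69 + (1.3/1.93) × (16.3 − 7.69) = 13.489 kN/m³.
q_ult = q·N_q + 0.5·γ·B·N_γ·s_γ
     = 43.847 × 56 + 0.5 × 13.489 × 1.93 × 77.3 × 0.8
     = 2455.4 + 804.99 = 3260.4 kPa.
q_net = 3260.4 − 43.847 = 3216.6 kPa.
q_all(net) = 3216.6 / 3 = 1072.2 kPa.

q_all(net) ≈ 1070 kPa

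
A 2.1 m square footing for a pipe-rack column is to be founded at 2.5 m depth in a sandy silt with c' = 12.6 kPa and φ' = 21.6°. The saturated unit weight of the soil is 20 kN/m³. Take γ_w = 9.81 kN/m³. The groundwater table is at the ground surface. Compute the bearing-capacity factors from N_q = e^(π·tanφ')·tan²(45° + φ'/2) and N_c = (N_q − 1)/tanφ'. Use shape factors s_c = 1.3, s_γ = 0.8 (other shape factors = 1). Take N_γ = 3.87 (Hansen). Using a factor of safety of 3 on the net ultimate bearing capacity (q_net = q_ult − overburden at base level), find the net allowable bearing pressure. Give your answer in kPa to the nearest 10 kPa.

N_q = e^(π·tan21.6°)·tan²(55.8°) = 7.51; N_c = (N_q − 1)/tanφ' = 16.44.
Water table at ground surface, so effective unit weight γ' = 20 − 9.81 = 10.19 kN/m³ is used throughout; overburden q = 10.19 × 2.5 = 25.475 kPa; the same γ' applies in the ½γBN_γ term.
Cohesion term c·N_c·s_c = 12.6 × 16.445 × 1.3 = 269.36 kPa; surcharge term q·N_q = 25.475 × 7.5108 = 191.34 kPa; self-weight term 0.5·γ·B·N_γ·s_γ = 0.5 × 10.19 × 2.1 × 3.87 × 0.8 = 33.126 kPa.
q_ult = 269.36 + 191.34 + 33.126 = 493.83 kPa.
q_net = 493.83 − 25.475 = 468.35 kPa.
q_all(net) = 468.35 / 3 = 156.12 kPa.

q_all(net) ≈ 160 kPa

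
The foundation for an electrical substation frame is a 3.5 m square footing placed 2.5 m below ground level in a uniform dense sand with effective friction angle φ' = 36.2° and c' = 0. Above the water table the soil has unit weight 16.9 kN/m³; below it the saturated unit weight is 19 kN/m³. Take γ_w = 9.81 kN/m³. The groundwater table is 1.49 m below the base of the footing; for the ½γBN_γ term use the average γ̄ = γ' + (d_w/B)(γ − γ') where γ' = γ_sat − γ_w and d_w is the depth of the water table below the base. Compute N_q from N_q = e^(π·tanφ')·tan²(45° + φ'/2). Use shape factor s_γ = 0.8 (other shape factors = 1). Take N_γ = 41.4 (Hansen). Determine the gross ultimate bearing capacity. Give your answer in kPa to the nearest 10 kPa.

tan36.2° = 0.7319, so N_q = e^(π×0.7319)·tan²(63.1°) = 9.967 × 3.885 = 38.73.
q = γ·D_f = 16.9 × 2.5 = 42.25 kPa.
γ' = 9.19 kN/m³; averaging over the depth B below the base, γ̄ = γ' + (d_w/B)(γ − γ') = 12.472 kN/m³.
q·N_q = 42.25 × 38.725 = 1636.1 kPa
0.5·γ·B·N_γ·s_γ = 0.5 × 12.472 × 3.5 × 41.4 × 0.8 = 722.89 kPa
q_ult = 1636.1 + 722.89 = 2359 kPa.

q_ult ≈ 2360 kPa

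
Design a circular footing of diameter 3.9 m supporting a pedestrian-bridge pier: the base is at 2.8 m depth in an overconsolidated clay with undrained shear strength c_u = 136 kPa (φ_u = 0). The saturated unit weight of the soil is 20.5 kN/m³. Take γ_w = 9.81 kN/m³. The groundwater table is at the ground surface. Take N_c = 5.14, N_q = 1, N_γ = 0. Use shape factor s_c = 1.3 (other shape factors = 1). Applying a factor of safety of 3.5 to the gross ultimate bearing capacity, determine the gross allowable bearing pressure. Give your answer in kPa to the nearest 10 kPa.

Water table at ground surface, so effective unit weight γ' = 20.5 − 9.81 = 10.69 kN/m³ is used throughout; overburden q = 10.69 × 2.8 = 29.932 kPa.
Cohesion term c·N_c·s_c = 136 × 5.14 × 1.3 = 908.75 kPa; surcharge term q·N_q = 29.932 × 1 = 29.932 kPa.
q_ult = 908.75 + 29.932 = 938.68 kPa.
q_all = q_ult / FS = 938.68 / 3.5 = 268.2 kPa.

q_all ≈ 270 kPa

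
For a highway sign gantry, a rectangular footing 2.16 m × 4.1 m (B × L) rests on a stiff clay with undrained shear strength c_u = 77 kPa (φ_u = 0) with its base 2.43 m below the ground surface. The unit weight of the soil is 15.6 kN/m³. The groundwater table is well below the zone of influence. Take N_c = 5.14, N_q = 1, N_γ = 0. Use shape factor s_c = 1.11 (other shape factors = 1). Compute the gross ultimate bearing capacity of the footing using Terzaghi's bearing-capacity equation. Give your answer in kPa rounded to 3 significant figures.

q = γ·D_f = 15.6 × 2.43 = 37.908 kPa.
c·N_c·s_c = 77 × 5.14 × 1.11 = 439.32 kPa
q·N_q = 37.908 × 1 = 37.908 kPa
q_ult = 439.32 + 37.908 = 477.22 kPa.

q_ult ≈ 477 kPa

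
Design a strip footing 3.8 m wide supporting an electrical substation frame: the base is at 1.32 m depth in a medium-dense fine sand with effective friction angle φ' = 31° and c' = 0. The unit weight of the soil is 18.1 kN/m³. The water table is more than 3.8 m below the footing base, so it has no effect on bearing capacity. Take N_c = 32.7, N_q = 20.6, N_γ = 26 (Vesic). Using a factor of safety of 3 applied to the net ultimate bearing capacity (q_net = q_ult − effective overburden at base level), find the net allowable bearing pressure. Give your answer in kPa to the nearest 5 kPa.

q_all(net) ≈ 455 kPa

Effective surcharge at the founding depth q = γ·D_f = 18.1 × 1.32 = 23.892 kPa.
q_ult = q·N_q + 0.5·γ·B·N_γ
     = 23.892 × 20.6 + 0.5 × 18.1 × 3.8 × 26
     = 492.18 + 894.14 = 1386.3 kPa.
Net ultimate: q_net = 1386.3 − 23.892 = 1362.4 kPa.
q_all(net) = 1362.4 / 3 = 454.14 kPa.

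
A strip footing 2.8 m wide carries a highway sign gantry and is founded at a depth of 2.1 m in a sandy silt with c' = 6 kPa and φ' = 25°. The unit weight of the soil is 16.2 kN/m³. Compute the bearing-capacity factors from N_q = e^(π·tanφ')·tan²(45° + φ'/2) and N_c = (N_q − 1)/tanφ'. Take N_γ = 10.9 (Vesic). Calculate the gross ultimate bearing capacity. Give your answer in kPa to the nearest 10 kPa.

tan25° = 0.4663, so N_q = e^(π×0.4663)·tan²(57.5°) = 4.327 × 2.464 = 10.66.
N_c = (10.66 − 1)/tan25° = 20.72.
q = γ·D_f = 16.2 × 2.1 = 34.02 kPa.
c·N_c = 6 × 20.721 = 124.32 kPa
q·N_q = 34.02 × 10.662 = 362.73 kPa
0.5·γ·B·N_γ = 0.5 × 16.2 × 2.8 × 10.9 = 247.21 kPa
q_ult = 124.32 + 362.73 + 247.21 = 734.26 kPa.

q_ult ≈ 730 kPa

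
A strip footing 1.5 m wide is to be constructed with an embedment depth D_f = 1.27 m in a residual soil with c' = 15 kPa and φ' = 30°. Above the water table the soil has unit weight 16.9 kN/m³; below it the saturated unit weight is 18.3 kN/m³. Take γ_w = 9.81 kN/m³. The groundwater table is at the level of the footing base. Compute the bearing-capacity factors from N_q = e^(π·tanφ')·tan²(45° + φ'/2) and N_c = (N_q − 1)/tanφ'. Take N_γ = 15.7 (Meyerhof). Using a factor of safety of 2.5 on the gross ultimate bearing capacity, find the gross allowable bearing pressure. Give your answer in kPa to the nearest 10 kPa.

q_all ≈ 380 kPa

N_q = e^(π·tan30°)·tan²(60°) = 18.4; N_c = (N_q − 1)/tanφ' = 30.14.
Overburden at base level: q = 16.9 × 1.27 = 21.463 kPa.
Below the base the soil is submerged, so the ½γBN_γ term uses γ' = 18.3 − 9.81 = 8.49 kN/m³.
Cohesion term c·N_c = 15 × 30.14 = 452.09 kPa; surcharge term q·N_q = 21.463 × 18.401 = 394.94 kPa; self-weight term 0.5·γ·B·N_γ = 0.5 × 8.49 × 1.5 × 15.7 = 99.97 kPa.
q_ult = 452.09 + 394.94 + 99.97 = 947.01 kPa.
q_all = 947.01 / 2.5 = 378.8 kPa.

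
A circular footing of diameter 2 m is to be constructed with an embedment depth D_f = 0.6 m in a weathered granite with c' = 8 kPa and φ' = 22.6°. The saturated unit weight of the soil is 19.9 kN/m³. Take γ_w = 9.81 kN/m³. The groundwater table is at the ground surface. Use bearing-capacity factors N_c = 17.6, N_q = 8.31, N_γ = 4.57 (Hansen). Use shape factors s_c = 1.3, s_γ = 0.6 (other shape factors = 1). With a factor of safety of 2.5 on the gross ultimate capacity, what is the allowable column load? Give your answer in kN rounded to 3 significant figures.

Water table at ground surface, so effective unit weight γ' = 19.9 − 9.81 = 10.09 kN/m³ is used throughout; overburden q = 10.09 × 0.6 = 6.054 kPa; the same γ' applies in the ½γBN_γ term.
Cohesion term c·N_c·s_c = 8 × 17.6 × 1.3 = 183.04 kPa; surcharge term q·N_q = 6.054 × 8.31 = 50.309 kPa; self-weight term 0.5·γ·B·N_γ·s_γ = 0.5 × 10.09 × 2 × 4.57 × 0.6 = 27.667 kPa.
q_ult = 183.04 + 50.309 + 27.667 = 261.02 kPa.
Gross allowable pressure q_all = 261.02 / 2.5 = 104.41 kPa.
Footing area = 3.1416 m², so allowable column load = 104.41 × 3.1416 = 328 kN.

P_all ≈ 328 kN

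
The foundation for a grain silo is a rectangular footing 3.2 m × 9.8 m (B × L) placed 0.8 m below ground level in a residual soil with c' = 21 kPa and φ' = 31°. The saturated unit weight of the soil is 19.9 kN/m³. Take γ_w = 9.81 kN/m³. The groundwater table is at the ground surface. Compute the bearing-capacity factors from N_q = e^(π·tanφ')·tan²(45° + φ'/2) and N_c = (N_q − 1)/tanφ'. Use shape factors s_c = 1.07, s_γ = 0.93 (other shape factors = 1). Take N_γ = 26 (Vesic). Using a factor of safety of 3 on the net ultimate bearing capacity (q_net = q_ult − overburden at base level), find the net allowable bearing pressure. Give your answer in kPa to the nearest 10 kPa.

N_q = e^(π·tan31°)·tan²(60.5°) = 20.63; N_c = (N_q − 1)/tanφ' = 32.67.
With the water table at the surface the whole profile is submerged: γ' = 19.9 − 9.81 = 10.09 kN/m³, so q = γ'·D_f = 8.072 kPa; the same γ' applies in the ½γBN_γ term.
q_ult = c·N_c·s_c + q·N_q + 0.5·γ·B·N_γ·s_γ
     = 21 × 32.671 × 1.07 + 8.072 × 20.631 + 0.5 × 10.09 × 3.2 × 26 × 0.93
     = 734.12 + 166.53 + 390.36 = 1291 kPa.
q_net = 1291 − 8.072 = 1282.9 kPa.
q_all(net) = 1282.9 / 3 = 427.65 kPa.

q_all(net) ≈ 430 kPa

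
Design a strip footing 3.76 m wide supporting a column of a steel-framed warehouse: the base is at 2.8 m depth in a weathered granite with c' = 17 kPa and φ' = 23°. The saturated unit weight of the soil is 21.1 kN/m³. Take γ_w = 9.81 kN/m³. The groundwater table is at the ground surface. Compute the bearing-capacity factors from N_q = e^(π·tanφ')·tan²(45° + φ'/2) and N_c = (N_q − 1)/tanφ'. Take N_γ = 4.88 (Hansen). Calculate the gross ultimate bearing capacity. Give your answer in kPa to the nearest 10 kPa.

tan23° = 0.4245, so N_q = e^(π×0.4245)·tan²(56.5°) = 3.794 × 2.283 = 8.66.
N_c = (8.66 − 1)/tan23° = 18.05.
γ' = 21.1 − 9.81 = 11.29 kN/m³ (submerged throughout). q = 11.29 × 2.8 = 31.612 kPa; the same γ' applies in the ½γBN_γ term.
c·N_c = 17 × 18.049 = 306.83 kPa
q·N_q = 31.612 × 8.6612 = 273.8 kPa
0.5·γ·B·N_γ = 0.5 × 11.29 × 3.76 × 4.88 = 103.58 kPa
q_ult = 306.83 + 273.8 + 103.58 = 684.2 kPa.

q_ult ≈ 680 kPa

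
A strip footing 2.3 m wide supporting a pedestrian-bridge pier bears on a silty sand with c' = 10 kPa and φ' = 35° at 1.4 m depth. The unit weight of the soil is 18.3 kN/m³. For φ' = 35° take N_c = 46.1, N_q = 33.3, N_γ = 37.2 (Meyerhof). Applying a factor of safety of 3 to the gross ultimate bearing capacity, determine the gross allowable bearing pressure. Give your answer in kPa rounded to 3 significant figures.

q_all ≈ 699 kPa

Overburden at base level: q = 18.3 × 1.4 = 25.62 kPa.
Cohesion term c·N_c = 10 × 46.1 = 461 kPa; surcharge term q·N_q = 25.62 × 33.3 = 853.15 kPa; self-weight term 0.5·γ·B·N_γ = 0.5 × 18.3 × 2.3 × 37.2 = 782.87 kPa.
q_ult = 461 + 853.15 + 782.87 = 2097 kPa.
q_all = q_ult / FS = 2097 / 3 = 699.01 kPa.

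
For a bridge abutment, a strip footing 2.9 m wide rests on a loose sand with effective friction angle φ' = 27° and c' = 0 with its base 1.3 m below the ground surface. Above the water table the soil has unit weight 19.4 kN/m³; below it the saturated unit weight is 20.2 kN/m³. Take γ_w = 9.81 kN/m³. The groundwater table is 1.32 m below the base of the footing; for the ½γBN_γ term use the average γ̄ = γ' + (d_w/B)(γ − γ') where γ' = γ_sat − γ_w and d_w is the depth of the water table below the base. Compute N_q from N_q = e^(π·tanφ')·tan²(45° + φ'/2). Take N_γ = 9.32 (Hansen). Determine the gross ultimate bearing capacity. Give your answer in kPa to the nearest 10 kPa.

tan27° = 0.5095, so N_q = e^(π×0.5095)·tan²(58.5°) = 4.957 × 2.663 = 13.2.
Effective surcharge at the founding depth q = γ·D_f = 19.4 × 1.3 = 25.22 kPa.
With d_w = 1.32 m < B, γ̄ = 10.39 + (1.32/2.9) × (19.4 − 10.39) = 14.491 kN/m³.
q_ult = q·N_q + 0.5·γ·B·N_γ
     = 25.22 × 13.199 + 0.5 × 14.491 × 2.9 × 9.32
     = 332.88 + 195.83 = 528.72 kPa.

q_ult ≈ 530 kPa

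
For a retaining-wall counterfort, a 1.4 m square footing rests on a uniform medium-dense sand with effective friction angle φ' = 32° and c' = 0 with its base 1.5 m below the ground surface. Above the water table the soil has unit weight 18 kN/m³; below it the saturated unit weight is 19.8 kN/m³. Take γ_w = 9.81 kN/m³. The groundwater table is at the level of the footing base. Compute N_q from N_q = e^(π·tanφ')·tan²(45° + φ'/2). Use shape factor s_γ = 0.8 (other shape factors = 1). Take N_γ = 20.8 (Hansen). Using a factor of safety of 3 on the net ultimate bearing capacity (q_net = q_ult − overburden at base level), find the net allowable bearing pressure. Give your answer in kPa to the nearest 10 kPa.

q_all(net) ≈ 240 kPa

N_q = e^(π·tan32°)·tan²(61°) = 23.18.
Effective surcharge at the founding depth q = γ·D_f = 18 × 1.5 = 27 kPa.
The water table coincides with the base, so in the self-weight term γ → γ' = 9.99 kN/m³.
q_ult = q·N_q + 0.5·γ·B·N_γ·s_γ
     = 27 × 23.177 + 0.5 × 9.99 × 1.4 × 20.8 × 0.8
     = 625.77 + 116.36 = 742.14 kPa.
q_net = 742.14 − 27 = 715.14 kPa.
q_all(net) = 715.14 / 3 = 238.38 kPa.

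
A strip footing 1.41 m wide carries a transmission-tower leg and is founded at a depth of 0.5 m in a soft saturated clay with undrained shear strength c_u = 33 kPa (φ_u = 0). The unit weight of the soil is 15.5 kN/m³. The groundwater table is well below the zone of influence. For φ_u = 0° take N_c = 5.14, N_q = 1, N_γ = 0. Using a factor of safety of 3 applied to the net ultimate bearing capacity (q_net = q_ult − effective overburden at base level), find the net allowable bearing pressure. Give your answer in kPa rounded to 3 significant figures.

Effective surcharge at the founding depth q = γ·D_f = 15.5 × 0.5 = 7.75 kPa.
q_ult = c·N_c + q·N_q
     = 33 × 5.14 + 7.75 × 1
     = 169.62 + 7.75 = 177.37 kPa.
Net ultimate: q_net = 177.37 − 7.75 = 169.62 kPa.
q_all(net) = 169.62 / 3 = 56.54 kPa.

q_all(net) ≈ 56.5 kPa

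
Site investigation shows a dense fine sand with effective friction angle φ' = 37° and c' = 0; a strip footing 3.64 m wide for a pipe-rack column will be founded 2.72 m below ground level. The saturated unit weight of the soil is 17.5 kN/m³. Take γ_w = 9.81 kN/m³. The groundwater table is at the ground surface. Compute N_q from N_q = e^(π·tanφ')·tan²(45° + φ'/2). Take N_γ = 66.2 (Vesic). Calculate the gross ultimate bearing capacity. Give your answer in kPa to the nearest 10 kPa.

tan37° = 0.7536, so N_q = e^(π×0.7536)·tan²(63.5°) = 10.669 × 4.023 = 42.92.
With the water table at the surface the whole profile is submerged: γ' = 17.5 − 9.81 = 7.69 kN/m³, so q = γ'·D_f = 20.917 kPa; the same γ' applies in the ½γBN_γ term.
q_ult = q·N_q + 0.5·γ·B·N_γ
     = 20.917 × 42.92 + 0.5 × 7.69 × 3.64 × 66.2
     = 897.75 + 926.52 = 1824.3 kPa.

q_ult ≈ 1820 kPa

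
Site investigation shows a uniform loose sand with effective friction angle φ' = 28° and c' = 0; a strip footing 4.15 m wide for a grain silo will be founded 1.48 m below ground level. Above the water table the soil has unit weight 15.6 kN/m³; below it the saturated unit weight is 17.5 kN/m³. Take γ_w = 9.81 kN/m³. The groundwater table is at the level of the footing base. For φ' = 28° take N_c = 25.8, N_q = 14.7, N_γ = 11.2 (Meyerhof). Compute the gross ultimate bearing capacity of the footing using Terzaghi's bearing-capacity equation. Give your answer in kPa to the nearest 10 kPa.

q_ult ≈ 520 kPa

Overburden at base level: q = 15.6 × 1.48 = 23.088 kPa.
Below the base the soil is submerged, so the ½γBN_γ term uses γ' = 17.5 − 9.81 = 7.69 kN/m³.
Surcharge term q·N_q = 23.088 × 14.7 = 339.39 kPa; self-weight term 0.5·γ·B·N_γ = 0.5 × 7.69 × 4.15 × 11.2 = 178.72 kPa.
q_ult = 339.39 + 178.72 = 518.11 kPa.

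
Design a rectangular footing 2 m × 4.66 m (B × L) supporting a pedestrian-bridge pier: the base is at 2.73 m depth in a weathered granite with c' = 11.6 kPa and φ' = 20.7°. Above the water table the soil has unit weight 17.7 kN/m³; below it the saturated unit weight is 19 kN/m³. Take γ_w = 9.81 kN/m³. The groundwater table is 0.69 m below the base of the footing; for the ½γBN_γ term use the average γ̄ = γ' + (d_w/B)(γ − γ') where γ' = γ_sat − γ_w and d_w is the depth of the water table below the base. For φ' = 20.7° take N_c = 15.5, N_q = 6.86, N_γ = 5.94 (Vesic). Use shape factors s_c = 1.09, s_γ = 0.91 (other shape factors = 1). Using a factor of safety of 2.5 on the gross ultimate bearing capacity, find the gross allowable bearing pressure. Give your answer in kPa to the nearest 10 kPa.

q = γ·D_f = 17.7 × 2.73 = 48.321 kPa.
γ' = 9.19 kN/m³; averaging over the depth B below the base, γ̄ = γ' + (d_w/B)(γ − γ') = 12.126 kN/m³.
c·N_c·s_c = 11.6 × 15.5 × 1.09 = 195.98 kPa
q·N_q = 48.321 × 6.86 = 331.48 kPa
0.5·γ·B·N_γ·s_γ = 0.5 × 12.126 × 2 × 5.94 × 0.91 = 65.546 kPa
q_ult = 195.98 + 331.48 + 65.546 = 593.01 kPa.
q_all = 593.01 / 2.5 = 237.2 kPa.

q_all ≈ 240 kPa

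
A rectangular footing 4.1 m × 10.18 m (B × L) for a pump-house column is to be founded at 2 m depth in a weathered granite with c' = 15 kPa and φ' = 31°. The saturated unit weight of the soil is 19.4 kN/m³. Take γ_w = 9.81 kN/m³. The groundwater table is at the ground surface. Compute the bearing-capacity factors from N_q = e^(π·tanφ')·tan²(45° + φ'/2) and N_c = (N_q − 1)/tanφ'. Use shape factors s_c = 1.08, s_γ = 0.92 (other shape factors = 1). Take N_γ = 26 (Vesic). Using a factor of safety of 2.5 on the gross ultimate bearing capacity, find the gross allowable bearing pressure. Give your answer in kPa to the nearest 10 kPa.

N_q = e^(π·tan31°)·tan²(60.5°) = 20.63; N_c = (N_q − 1)/tanφ' = 32.67.
With the water table at the surface the whole profile is submerged: γ' = 19.4 − 9.81 = 9.59 kN/m³, so q = γ'·D_f = 19.18 kPa; the same γ' applies in the ½γBN_γ term.
q_ult = c·N_c·s_c + q·N_q + 0.5·γ·B·N_γ·s_γ
     = 15 × 32.671 × 1.08 + 19.18 × 20.631 + 0.5 × 9.59 × 4.1 × 26 × 0.92
     = 529.27 + 395.7 + 470.26 = 1395.2 kPa.
q_all = 1395.2 / 2.5 = 558.09 kPa.

q_all ≈ 560 kPa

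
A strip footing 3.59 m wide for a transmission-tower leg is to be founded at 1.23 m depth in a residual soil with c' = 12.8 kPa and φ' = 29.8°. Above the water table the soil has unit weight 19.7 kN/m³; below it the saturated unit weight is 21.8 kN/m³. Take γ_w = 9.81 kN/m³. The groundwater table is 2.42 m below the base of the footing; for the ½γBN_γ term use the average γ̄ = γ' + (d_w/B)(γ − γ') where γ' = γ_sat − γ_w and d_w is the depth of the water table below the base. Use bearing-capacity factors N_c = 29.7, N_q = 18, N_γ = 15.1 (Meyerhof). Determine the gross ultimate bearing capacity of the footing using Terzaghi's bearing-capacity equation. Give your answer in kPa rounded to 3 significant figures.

q_ult ≈ 1280 kPa

q = γ·D_f = 19.7 × 1.23 = 24.231 kPa.
γ' = 11.99 kN/m³; averaging over the depth B below the base, γ̄ = γ' + (d_w/B)(γ − γ') = 17.187 kN/m³.
c·N_c = 12.8 × 29.7 = 380.16 kPa
q·N_q = 24.231 × 18 = 436.16 kPa
0.5·γ·B·N_γ = 0.5 × 17.187 × 3.59 × 15.1 = 465.85 kPa
q_ult = 380.16 + 436.16 + 465.85 = 1282.2 kPa.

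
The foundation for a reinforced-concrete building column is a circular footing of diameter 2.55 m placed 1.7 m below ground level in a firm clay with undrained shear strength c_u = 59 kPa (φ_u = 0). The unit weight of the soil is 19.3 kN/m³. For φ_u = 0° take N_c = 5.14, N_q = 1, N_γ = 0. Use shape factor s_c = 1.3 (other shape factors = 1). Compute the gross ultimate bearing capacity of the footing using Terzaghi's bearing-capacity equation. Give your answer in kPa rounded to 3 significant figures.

q_ult ≈ 427 kPa

Effective surcharge at the founding depth q = γ·D_f = 19.3 × 1.7 = 32.81 kPa.
q_ult = c·N_c·s_c + q·N_q
     = 59 × 5.14 × 1.3 + 32.81 × 1
     = 394.24 + 32.81 = 427.05 kPa.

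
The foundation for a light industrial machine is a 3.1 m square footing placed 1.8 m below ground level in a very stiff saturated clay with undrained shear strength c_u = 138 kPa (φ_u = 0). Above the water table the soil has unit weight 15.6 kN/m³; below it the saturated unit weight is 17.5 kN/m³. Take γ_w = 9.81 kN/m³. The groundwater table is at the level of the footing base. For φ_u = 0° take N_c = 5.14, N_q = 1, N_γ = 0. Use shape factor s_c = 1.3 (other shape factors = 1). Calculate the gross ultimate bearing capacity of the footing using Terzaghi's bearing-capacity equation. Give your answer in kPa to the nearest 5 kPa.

q = γ·D_f = 15.6 × 1.8 = 28.08 kPa.
c·N_c·s_c = 138 × 5.14 × 1.3 = 922.12 kPa
q·N_q = 28.08 × 1 = 28.08 kPa
q_ult = 922.12 + 28.08 = 950.2 kPa.

q_ult ≈ 950 kPa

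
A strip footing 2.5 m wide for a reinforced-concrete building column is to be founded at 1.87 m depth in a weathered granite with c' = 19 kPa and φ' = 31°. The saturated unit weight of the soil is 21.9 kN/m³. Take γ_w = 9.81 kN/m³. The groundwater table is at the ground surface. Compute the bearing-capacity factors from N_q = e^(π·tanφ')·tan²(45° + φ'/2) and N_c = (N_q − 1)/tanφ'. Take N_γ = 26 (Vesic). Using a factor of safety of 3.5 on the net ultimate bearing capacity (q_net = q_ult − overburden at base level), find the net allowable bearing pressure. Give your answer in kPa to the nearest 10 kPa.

N_q = e^(π·tan31°)·tan²(60.5°) = 20.63; N_c = (N_q − 1)/tanφ' = 32.67.
With the water table at the surface the whole profile is submerged: γ' = 21.9 − 9.81 = 12.09 kN/m³, so q = γ'·D_f = 22.608 kPa; the same γ' applies in the ½γBN_γ term.
q_ult = c·N_c + q·N_q + 0.5·γ·B·N_γ
     = 19 × 32.671 + 22.608 × 20.631 + 0.5 × 12.09 × 2.5 × 26
     = 620.75 + 466.43 + 392.92 = 1480.1 kPa.
q_net = 1480.1 − 22.608 = 1457.5 kPa.
q_all(net) = 1457.5 / 3.5 = 416.43 kPa.

q_all(net) ≈ 420 kPa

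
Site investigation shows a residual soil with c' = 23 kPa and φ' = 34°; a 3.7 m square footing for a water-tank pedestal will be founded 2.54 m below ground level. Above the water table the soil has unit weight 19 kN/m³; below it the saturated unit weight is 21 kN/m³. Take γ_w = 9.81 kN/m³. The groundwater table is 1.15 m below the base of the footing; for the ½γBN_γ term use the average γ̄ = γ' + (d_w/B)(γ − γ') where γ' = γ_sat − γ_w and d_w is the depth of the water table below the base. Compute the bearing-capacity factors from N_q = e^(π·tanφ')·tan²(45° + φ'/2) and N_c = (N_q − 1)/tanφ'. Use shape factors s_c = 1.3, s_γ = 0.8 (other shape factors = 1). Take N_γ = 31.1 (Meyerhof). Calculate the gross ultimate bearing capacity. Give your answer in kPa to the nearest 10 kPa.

tan34° = 0.6745, so N_q = e^(π×0.6745)·tan²(62°) = 8.323 × 3.537 = 29.44.
N_c = (29.44 − 1)/tan34° = 42.16.
Effective surcharge at the founding depth q = γ·D_f = 19 × 2.54 = 48.26 kPa.
With d_w = 1.15 m < B, γ̄ = 11.19 + (1.15/3.7) × (19 − 11.19) = 13.617 kN/m³.
q_ult = c·N_c·s_c + q·N_q + 0.5·γ·B·N_γ·s_γ
     = 23 × 42.164 × 1.3 + 48.26 × 29.44 + 0.5 × 13.617 × 3.7 × 31.1 × 0.8
     = 1260.7 + 1420.8 + 626.78 = 3308.2 kPa.

q_ult ≈ 3310 kPa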